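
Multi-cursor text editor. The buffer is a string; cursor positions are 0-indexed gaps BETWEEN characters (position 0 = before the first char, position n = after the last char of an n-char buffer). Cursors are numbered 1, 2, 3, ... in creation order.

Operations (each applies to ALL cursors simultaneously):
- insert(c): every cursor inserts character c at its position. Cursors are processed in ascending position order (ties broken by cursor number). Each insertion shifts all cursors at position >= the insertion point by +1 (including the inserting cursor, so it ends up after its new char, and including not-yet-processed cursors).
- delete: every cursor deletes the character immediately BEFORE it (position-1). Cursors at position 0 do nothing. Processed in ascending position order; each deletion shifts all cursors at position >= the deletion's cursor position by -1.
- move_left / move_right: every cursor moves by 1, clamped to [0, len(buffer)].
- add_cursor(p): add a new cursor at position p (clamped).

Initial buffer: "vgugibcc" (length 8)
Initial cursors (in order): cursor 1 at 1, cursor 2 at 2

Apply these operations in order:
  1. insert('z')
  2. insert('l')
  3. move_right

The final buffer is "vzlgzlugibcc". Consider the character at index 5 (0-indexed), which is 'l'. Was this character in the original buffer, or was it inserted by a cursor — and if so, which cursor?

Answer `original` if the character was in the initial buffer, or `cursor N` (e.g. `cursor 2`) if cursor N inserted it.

Answer: cursor 2

Derivation:
After op 1 (insert('z')): buffer="vzgzugibcc" (len 10), cursors c1@2 c2@4, authorship .1.2......
After op 2 (insert('l')): buffer="vzlgzlugibcc" (len 12), cursors c1@3 c2@6, authorship .11.22......
After op 3 (move_right): buffer="vzlgzlugibcc" (len 12), cursors c1@4 c2@7, authorship .11.22......
Authorship (.=original, N=cursor N): . 1 1 . 2 2 . . . . . .
Index 5: author = 2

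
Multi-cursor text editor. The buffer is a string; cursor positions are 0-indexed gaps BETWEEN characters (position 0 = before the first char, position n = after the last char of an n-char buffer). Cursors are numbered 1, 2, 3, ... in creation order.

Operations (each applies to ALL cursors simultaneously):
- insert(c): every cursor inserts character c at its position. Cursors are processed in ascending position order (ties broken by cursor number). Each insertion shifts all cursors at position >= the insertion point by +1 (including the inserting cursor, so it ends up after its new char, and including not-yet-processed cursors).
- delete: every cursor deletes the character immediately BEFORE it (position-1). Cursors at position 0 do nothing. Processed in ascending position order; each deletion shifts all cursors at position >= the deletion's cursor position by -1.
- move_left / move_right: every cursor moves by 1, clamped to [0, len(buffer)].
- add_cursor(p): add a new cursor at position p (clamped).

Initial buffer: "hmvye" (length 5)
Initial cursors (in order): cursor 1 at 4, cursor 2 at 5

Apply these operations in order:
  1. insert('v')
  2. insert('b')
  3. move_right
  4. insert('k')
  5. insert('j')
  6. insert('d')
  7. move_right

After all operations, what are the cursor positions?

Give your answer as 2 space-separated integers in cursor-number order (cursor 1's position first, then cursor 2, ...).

Answer: 11 15

Derivation:
After op 1 (insert('v')): buffer="hmvyvev" (len 7), cursors c1@5 c2@7, authorship ....1.2
After op 2 (insert('b')): buffer="hmvyvbevb" (len 9), cursors c1@6 c2@9, authorship ....11.22
After op 3 (move_right): buffer="hmvyvbevb" (len 9), cursors c1@7 c2@9, authorship ....11.22
After op 4 (insert('k')): buffer="hmvyvbekvbk" (len 11), cursors c1@8 c2@11, authorship ....11.1222
After op 5 (insert('j')): buffer="hmvyvbekjvbkj" (len 13), cursors c1@9 c2@13, authorship ....11.112222
After op 6 (insert('d')): buffer="hmvyvbekjdvbkjd" (len 15), cursors c1@10 c2@15, authorship ....11.11122222
After op 7 (move_right): buffer="hmvyvbekjdvbkjd" (len 15), cursors c1@11 c2@15, authorship ....11.11122222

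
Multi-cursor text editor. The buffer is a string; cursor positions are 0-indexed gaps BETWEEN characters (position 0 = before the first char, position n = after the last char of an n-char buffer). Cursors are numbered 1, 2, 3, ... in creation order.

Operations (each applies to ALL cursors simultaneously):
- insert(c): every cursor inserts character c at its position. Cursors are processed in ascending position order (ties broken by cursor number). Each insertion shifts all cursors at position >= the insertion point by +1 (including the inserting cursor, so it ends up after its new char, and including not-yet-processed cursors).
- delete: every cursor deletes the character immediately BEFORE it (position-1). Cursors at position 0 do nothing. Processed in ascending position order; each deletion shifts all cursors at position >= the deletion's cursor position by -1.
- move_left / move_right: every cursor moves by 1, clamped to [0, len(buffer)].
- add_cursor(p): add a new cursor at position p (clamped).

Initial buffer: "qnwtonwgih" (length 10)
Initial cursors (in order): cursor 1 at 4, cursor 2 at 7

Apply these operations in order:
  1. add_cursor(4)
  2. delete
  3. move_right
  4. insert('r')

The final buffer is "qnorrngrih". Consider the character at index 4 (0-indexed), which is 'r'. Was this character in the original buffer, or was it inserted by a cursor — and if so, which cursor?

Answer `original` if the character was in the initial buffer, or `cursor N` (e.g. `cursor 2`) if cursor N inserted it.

Answer: cursor 3

Derivation:
After op 1 (add_cursor(4)): buffer="qnwtonwgih" (len 10), cursors c1@4 c3@4 c2@7, authorship ..........
After op 2 (delete): buffer="qnongih" (len 7), cursors c1@2 c3@2 c2@4, authorship .......
After op 3 (move_right): buffer="qnongih" (len 7), cursors c1@3 c3@3 c2@5, authorship .......
After op 4 (insert('r')): buffer="qnorrngrih" (len 10), cursors c1@5 c3@5 c2@8, authorship ...13..2..
Authorship (.=original, N=cursor N): . . . 1 3 . . 2 . .
Index 4: author = 3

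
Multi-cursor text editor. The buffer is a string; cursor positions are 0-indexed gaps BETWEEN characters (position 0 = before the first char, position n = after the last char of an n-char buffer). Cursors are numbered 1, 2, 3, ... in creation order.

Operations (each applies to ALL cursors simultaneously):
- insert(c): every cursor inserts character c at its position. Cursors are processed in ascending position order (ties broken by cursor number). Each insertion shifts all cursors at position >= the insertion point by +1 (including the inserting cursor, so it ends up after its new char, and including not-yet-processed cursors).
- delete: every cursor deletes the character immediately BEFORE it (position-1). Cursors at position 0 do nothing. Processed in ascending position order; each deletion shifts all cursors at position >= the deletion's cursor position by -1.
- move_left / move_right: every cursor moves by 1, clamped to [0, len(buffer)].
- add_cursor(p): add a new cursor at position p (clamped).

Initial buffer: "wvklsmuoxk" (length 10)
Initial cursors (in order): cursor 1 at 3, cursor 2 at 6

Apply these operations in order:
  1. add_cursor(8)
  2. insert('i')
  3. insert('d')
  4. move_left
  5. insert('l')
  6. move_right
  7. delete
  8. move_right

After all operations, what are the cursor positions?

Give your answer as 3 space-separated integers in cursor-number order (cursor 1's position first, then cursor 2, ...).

Answer: 6 11 15

Derivation:
After op 1 (add_cursor(8)): buffer="wvklsmuoxk" (len 10), cursors c1@3 c2@6 c3@8, authorship ..........
After op 2 (insert('i')): buffer="wvkilsmiuoixk" (len 13), cursors c1@4 c2@8 c3@11, authorship ...1...2..3..
After op 3 (insert('d')): buffer="wvkidlsmiduoidxk" (len 16), cursors c1@5 c2@10 c3@14, authorship ...11...22..33..
After op 4 (move_left): buffer="wvkidlsmiduoidxk" (len 16), cursors c1@4 c2@9 c3@13, authorship ...11...22..33..
After op 5 (insert('l')): buffer="wvkildlsmilduoildxk" (len 19), cursors c1@5 c2@11 c3@16, authorship ...111...222..333..
After op 6 (move_right): buffer="wvkildlsmilduoildxk" (len 19), cursors c1@6 c2@12 c3@17, authorship ...111...222..333..
After op 7 (delete): buffer="wvkillsmiluoilxk" (len 16), cursors c1@5 c2@10 c3@14, authorship ...11...22..33..
After op 8 (move_right): buffer="wvkillsmiluoilxk" (len 16), cursors c1@6 c2@11 c3@15, authorship ...11...22..33..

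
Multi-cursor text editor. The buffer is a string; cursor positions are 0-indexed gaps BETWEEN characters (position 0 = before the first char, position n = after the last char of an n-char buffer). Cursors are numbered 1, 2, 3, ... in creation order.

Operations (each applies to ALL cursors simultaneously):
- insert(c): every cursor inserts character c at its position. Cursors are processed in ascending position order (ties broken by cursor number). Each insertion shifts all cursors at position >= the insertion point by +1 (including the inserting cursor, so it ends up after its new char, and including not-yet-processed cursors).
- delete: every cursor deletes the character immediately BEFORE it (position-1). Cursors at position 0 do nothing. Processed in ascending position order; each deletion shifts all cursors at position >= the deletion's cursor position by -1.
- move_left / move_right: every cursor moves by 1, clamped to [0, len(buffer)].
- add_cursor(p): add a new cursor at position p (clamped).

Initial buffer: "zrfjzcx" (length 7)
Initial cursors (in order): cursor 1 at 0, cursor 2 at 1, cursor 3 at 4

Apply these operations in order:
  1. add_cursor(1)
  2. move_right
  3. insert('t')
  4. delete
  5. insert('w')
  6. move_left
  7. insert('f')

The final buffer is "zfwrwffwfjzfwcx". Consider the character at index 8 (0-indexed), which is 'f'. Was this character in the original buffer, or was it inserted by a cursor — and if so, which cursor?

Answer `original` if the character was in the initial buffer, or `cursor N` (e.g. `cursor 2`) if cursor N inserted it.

After op 1 (add_cursor(1)): buffer="zrfjzcx" (len 7), cursors c1@0 c2@1 c4@1 c3@4, authorship .......
After op 2 (move_right): buffer="zrfjzcx" (len 7), cursors c1@1 c2@2 c4@2 c3@5, authorship .......
After op 3 (insert('t')): buffer="ztrttfjztcx" (len 11), cursors c1@2 c2@5 c4@5 c3@9, authorship .1.24...3..
After op 4 (delete): buffer="zrfjzcx" (len 7), cursors c1@1 c2@2 c4@2 c3@5, authorship .......
After op 5 (insert('w')): buffer="zwrwwfjzwcx" (len 11), cursors c1@2 c2@5 c4@5 c3@9, authorship .1.24...3..
After op 6 (move_left): buffer="zwrwwfjzwcx" (len 11), cursors c1@1 c2@4 c4@4 c3@8, authorship .1.24...3..
After op 7 (insert('f')): buffer="zfwrwffwfjzfwcx" (len 15), cursors c1@2 c2@7 c4@7 c3@12, authorship .11.2244...33..
Authorship (.=original, N=cursor N): . 1 1 . 2 2 4 4 . . . 3 3 . .
Index 8: author = original

Answer: original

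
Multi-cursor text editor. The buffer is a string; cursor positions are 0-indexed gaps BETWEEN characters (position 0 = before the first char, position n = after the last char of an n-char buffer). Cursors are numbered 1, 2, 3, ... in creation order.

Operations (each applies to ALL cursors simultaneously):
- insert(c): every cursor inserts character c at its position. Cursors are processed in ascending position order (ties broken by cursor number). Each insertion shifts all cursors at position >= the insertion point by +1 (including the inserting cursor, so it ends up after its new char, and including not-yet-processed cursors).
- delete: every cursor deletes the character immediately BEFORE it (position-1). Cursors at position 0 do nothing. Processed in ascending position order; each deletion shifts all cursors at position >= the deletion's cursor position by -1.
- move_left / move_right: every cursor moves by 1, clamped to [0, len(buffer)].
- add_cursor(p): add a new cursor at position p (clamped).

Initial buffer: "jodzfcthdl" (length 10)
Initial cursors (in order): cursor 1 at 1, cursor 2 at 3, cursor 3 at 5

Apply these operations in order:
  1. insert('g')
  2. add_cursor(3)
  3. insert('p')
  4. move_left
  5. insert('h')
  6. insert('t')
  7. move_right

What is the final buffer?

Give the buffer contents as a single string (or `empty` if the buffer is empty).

After op 1 (insert('g')): buffer="jgodgzfgcthdl" (len 13), cursors c1@2 c2@5 c3@8, authorship .1..2..3.....
After op 2 (add_cursor(3)): buffer="jgodgzfgcthdl" (len 13), cursors c1@2 c4@3 c2@5 c3@8, authorship .1..2..3.....
After op 3 (insert('p')): buffer="jgpopdgpzfgpcthdl" (len 17), cursors c1@3 c4@5 c2@8 c3@12, authorship .11.4.22..33.....
After op 4 (move_left): buffer="jgpopdgpzfgpcthdl" (len 17), cursors c1@2 c4@4 c2@7 c3@11, authorship .11.4.22..33.....
After op 5 (insert('h')): buffer="jghpohpdghpzfghpcthdl" (len 21), cursors c1@3 c4@6 c2@10 c3@15, authorship .111.44.222..333.....
After op 6 (insert('t')): buffer="jghtpohtpdghtpzfghtpcthdl" (len 25), cursors c1@4 c4@8 c2@13 c3@19, authorship .1111.444.2222..3333.....
After op 7 (move_right): buffer="jghtpohtpdghtpzfghtpcthdl" (len 25), cursors c1@5 c4@9 c2@14 c3@20, authorship .1111.444.2222..3333.....

Answer: jghtpohtpdghtpzfghtpcthdl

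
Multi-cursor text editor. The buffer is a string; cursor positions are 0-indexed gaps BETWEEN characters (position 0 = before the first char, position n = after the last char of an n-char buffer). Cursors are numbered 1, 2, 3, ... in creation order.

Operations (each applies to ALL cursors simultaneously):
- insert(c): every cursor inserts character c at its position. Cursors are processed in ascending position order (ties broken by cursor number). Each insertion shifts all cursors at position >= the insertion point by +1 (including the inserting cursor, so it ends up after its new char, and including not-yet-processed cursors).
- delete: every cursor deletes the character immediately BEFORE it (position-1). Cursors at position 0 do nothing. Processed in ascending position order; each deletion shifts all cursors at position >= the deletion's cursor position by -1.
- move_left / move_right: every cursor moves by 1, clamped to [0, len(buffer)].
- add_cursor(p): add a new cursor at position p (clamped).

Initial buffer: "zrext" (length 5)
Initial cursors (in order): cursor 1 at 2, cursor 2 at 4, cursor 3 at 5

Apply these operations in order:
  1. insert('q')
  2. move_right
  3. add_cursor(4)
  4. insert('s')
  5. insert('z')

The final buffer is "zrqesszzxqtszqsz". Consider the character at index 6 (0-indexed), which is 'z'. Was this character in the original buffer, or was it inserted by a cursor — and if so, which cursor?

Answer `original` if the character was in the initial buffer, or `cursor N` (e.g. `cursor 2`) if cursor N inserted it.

Answer: cursor 1

Derivation:
After op 1 (insert('q')): buffer="zrqexqtq" (len 8), cursors c1@3 c2@6 c3@8, authorship ..1..2.3
After op 2 (move_right): buffer="zrqexqtq" (len 8), cursors c1@4 c2@7 c3@8, authorship ..1..2.3
After op 3 (add_cursor(4)): buffer="zrqexqtq" (len 8), cursors c1@4 c4@4 c2@7 c3@8, authorship ..1..2.3
After op 4 (insert('s')): buffer="zrqessxqtsqs" (len 12), cursors c1@6 c4@6 c2@10 c3@12, authorship ..1.14.2.233
After op 5 (insert('z')): buffer="zrqesszzxqtszqsz" (len 16), cursors c1@8 c4@8 c2@13 c3@16, authorship ..1.1414.2.22333
Authorship (.=original, N=cursor N): . . 1 . 1 4 1 4 . 2 . 2 2 3 3 3
Index 6: author = 1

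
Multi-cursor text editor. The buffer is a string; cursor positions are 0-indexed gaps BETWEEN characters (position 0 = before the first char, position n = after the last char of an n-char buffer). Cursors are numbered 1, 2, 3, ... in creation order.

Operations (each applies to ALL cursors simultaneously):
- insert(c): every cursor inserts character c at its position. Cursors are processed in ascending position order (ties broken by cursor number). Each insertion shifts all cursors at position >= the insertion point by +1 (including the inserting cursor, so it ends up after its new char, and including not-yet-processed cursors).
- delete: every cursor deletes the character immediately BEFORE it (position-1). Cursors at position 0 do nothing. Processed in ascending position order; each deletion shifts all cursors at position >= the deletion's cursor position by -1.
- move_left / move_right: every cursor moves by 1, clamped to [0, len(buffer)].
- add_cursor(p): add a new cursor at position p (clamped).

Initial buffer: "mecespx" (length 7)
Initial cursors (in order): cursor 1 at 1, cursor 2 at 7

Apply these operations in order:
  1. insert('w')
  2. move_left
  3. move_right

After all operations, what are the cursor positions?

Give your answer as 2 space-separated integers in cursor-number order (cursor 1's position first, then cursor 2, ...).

After op 1 (insert('w')): buffer="mwecespxw" (len 9), cursors c1@2 c2@9, authorship .1......2
After op 2 (move_left): buffer="mwecespxw" (len 9), cursors c1@1 c2@8, authorship .1......2
After op 3 (move_right): buffer="mwecespxw" (len 9), cursors c1@2 c2@9, authorship .1......2

Answer: 2 9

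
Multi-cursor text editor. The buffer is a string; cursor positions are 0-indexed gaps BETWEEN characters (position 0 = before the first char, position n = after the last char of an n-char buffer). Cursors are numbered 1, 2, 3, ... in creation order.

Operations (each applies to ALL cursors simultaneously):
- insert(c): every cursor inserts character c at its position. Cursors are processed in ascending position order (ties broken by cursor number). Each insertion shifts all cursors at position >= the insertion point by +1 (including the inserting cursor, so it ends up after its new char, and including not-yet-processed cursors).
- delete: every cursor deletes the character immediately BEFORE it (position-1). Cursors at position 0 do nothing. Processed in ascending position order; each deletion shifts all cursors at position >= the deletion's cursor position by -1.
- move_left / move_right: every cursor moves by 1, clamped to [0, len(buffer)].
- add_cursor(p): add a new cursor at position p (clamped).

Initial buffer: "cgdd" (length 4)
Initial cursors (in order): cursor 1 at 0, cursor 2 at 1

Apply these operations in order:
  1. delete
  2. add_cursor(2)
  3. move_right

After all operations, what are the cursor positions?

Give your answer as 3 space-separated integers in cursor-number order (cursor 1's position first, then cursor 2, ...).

Answer: 1 1 3

Derivation:
After op 1 (delete): buffer="gdd" (len 3), cursors c1@0 c2@0, authorship ...
After op 2 (add_cursor(2)): buffer="gdd" (len 3), cursors c1@0 c2@0 c3@2, authorship ...
After op 3 (move_right): buffer="gdd" (len 3), cursors c1@1 c2@1 c3@3, authorship ...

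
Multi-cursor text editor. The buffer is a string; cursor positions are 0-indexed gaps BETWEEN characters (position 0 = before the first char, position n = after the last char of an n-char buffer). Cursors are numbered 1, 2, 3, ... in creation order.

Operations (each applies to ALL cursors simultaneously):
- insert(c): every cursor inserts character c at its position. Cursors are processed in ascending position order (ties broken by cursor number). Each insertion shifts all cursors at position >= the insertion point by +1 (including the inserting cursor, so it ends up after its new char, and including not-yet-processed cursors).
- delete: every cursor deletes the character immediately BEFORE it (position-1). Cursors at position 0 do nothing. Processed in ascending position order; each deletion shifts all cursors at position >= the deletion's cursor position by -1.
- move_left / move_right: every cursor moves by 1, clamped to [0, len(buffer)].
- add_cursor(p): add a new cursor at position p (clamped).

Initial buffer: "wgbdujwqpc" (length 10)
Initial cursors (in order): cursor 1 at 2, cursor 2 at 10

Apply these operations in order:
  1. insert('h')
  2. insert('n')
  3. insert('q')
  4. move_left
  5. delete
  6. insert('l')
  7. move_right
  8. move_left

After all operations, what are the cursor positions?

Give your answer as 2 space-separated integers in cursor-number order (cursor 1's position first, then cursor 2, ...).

After op 1 (insert('h')): buffer="wghbdujwqpch" (len 12), cursors c1@3 c2@12, authorship ..1........2
After op 2 (insert('n')): buffer="wghnbdujwqpchn" (len 14), cursors c1@4 c2@14, authorship ..11........22
After op 3 (insert('q')): buffer="wghnqbdujwqpchnq" (len 16), cursors c1@5 c2@16, authorship ..111........222
After op 4 (move_left): buffer="wghnqbdujwqpchnq" (len 16), cursors c1@4 c2@15, authorship ..111........222
After op 5 (delete): buffer="wghqbdujwqpchq" (len 14), cursors c1@3 c2@13, authorship ..11........22
After op 6 (insert('l')): buffer="wghlqbdujwqpchlq" (len 16), cursors c1@4 c2@15, authorship ..111........222
After op 7 (move_right): buffer="wghlqbdujwqpchlq" (len 16), cursors c1@5 c2@16, authorship ..111........222
After op 8 (move_left): buffer="wghlqbdujwqpchlq" (len 16), cursors c1@4 c2@15, authorship ..111........222

Answer: 4 15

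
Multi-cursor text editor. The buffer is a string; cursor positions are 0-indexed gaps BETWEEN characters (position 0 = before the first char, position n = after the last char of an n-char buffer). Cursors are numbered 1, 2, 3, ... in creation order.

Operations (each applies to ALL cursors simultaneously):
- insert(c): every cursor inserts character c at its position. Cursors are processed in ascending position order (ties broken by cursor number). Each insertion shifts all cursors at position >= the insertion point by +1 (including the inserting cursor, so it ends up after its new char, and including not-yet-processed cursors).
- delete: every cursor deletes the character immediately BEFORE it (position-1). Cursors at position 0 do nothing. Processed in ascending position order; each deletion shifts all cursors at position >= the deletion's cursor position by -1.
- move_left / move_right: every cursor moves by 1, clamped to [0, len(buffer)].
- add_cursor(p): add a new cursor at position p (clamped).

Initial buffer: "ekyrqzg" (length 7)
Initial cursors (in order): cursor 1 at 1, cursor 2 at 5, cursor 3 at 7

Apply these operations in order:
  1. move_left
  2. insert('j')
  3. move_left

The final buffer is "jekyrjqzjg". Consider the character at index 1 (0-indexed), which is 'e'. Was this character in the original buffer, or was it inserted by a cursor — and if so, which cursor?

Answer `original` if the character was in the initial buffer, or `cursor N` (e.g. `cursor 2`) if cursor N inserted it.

After op 1 (move_left): buffer="ekyrqzg" (len 7), cursors c1@0 c2@4 c3@6, authorship .......
After op 2 (insert('j')): buffer="jekyrjqzjg" (len 10), cursors c1@1 c2@6 c3@9, authorship 1....2..3.
After op 3 (move_left): buffer="jekyrjqzjg" (len 10), cursors c1@0 c2@5 c3@8, authorship 1....2..3.
Authorship (.=original, N=cursor N): 1 . . . . 2 . . 3 .
Index 1: author = original

Answer: original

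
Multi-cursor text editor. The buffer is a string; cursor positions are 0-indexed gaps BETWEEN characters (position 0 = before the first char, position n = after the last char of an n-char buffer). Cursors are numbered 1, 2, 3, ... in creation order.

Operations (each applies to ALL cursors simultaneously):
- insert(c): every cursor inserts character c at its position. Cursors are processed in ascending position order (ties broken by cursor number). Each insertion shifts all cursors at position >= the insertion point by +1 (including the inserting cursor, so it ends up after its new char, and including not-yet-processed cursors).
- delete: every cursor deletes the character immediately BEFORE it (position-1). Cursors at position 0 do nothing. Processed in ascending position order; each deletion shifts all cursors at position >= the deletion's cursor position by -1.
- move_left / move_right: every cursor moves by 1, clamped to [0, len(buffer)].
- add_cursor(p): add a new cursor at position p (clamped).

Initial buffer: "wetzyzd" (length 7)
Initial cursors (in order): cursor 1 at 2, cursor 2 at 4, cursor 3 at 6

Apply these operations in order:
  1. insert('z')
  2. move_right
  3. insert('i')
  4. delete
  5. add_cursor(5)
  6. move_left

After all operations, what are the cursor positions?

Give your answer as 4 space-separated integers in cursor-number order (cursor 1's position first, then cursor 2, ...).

After op 1 (insert('z')): buffer="weztzzyzzd" (len 10), cursors c1@3 c2@6 c3@9, authorship ..1..2..3.
After op 2 (move_right): buffer="weztzzyzzd" (len 10), cursors c1@4 c2@7 c3@10, authorship ..1..2..3.
After op 3 (insert('i')): buffer="weztizzyizzdi" (len 13), cursors c1@5 c2@9 c3@13, authorship ..1.1.2.2.3.3
After op 4 (delete): buffer="weztzzyzzd" (len 10), cursors c1@4 c2@7 c3@10, authorship ..1..2..3.
After op 5 (add_cursor(5)): buffer="weztzzyzzd" (len 10), cursors c1@4 c4@5 c2@7 c3@10, authorship ..1..2..3.
After op 6 (move_left): buffer="weztzzyzzd" (len 10), cursors c1@3 c4@4 c2@6 c3@9, authorship ..1..2..3.

Answer: 3 6 9 4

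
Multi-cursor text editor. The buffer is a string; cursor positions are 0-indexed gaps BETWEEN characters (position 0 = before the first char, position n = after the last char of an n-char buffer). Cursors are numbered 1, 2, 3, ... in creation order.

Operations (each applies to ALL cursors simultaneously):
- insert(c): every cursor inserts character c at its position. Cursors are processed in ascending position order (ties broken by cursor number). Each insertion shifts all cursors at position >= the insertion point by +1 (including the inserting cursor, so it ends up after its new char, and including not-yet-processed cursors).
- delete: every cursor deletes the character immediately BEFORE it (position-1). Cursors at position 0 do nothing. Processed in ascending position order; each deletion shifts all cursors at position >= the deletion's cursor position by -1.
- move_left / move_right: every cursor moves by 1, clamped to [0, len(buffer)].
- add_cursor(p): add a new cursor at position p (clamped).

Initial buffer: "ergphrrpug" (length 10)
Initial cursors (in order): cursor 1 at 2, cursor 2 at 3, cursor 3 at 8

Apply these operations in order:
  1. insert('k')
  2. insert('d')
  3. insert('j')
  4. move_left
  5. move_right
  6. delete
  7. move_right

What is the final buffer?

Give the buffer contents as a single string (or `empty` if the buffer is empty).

Answer: erkdgkdphrrpkdug

Derivation:
After op 1 (insert('k')): buffer="erkgkphrrpkug" (len 13), cursors c1@3 c2@5 c3@11, authorship ..1.2.....3..
After op 2 (insert('d')): buffer="erkdgkdphrrpkdug" (len 16), cursors c1@4 c2@7 c3@14, authorship ..11.22.....33..
After op 3 (insert('j')): buffer="erkdjgkdjphrrpkdjug" (len 19), cursors c1@5 c2@9 c3@17, authorship ..111.222.....333..
After op 4 (move_left): buffer="erkdjgkdjphrrpkdjug" (len 19), cursors c1@4 c2@8 c3@16, authorship ..111.222.....333..
After op 5 (move_right): buffer="erkdjgkdjphrrpkdjug" (len 19), cursors c1@5 c2@9 c3@17, authorship ..111.222.....333..
After op 6 (delete): buffer="erkdgkdphrrpkdug" (len 16), cursors c1@4 c2@7 c3@14, authorship ..11.22.....33..
After op 7 (move_right): buffer="erkdgkdphrrpkdug" (len 16), cursors c1@5 c2@8 c3@15, authorship ..11.22.....33..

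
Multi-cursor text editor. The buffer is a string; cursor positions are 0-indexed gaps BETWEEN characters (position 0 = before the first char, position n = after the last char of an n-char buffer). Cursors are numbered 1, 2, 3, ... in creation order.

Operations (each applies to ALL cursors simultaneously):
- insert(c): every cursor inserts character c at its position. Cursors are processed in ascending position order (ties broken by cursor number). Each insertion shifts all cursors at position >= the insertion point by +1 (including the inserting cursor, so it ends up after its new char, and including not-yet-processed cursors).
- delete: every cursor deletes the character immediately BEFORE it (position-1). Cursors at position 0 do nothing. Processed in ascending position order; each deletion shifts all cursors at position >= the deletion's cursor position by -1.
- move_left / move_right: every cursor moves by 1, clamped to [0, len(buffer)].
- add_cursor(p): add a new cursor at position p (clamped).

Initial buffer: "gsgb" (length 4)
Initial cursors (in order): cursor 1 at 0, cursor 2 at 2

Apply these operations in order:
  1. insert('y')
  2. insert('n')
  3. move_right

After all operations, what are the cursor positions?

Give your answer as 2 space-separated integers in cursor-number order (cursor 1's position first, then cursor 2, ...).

Answer: 3 7

Derivation:
After op 1 (insert('y')): buffer="ygsygb" (len 6), cursors c1@1 c2@4, authorship 1..2..
After op 2 (insert('n')): buffer="yngsyngb" (len 8), cursors c1@2 c2@6, authorship 11..22..
After op 3 (move_right): buffer="yngsyngb" (len 8), cursors c1@3 c2@7, authorship 11..22..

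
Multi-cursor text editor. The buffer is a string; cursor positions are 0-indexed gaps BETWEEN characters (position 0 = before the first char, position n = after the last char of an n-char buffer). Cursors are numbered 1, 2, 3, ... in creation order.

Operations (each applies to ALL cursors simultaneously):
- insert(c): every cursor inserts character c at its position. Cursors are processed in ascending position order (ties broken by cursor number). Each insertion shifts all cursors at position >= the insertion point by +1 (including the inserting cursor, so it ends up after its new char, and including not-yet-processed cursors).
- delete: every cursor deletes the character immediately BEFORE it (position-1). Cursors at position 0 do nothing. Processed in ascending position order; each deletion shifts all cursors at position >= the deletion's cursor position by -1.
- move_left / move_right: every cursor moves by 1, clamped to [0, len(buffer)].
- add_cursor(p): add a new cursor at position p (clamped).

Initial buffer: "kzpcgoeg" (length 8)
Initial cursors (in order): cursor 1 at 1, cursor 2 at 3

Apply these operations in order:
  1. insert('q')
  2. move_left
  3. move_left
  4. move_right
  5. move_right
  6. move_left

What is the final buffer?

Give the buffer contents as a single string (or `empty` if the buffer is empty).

After op 1 (insert('q')): buffer="kqzpqcgoeg" (len 10), cursors c1@2 c2@5, authorship .1..2.....
After op 2 (move_left): buffer="kqzpqcgoeg" (len 10), cursors c1@1 c2@4, authorship .1..2.....
After op 3 (move_left): buffer="kqzpqcgoeg" (len 10), cursors c1@0 c2@3, authorship .1..2.....
After op 4 (move_right): buffer="kqzpqcgoeg" (len 10), cursors c1@1 c2@4, authorship .1..2.....
After op 5 (move_right): buffer="kqzpqcgoeg" (len 10), cursors c1@2 c2@5, authorship .1..2.....
After op 6 (move_left): buffer="kqzpqcgoeg" (len 10), cursors c1@1 c2@4, authorship .1..2.....

Answer: kqzpqcgoeg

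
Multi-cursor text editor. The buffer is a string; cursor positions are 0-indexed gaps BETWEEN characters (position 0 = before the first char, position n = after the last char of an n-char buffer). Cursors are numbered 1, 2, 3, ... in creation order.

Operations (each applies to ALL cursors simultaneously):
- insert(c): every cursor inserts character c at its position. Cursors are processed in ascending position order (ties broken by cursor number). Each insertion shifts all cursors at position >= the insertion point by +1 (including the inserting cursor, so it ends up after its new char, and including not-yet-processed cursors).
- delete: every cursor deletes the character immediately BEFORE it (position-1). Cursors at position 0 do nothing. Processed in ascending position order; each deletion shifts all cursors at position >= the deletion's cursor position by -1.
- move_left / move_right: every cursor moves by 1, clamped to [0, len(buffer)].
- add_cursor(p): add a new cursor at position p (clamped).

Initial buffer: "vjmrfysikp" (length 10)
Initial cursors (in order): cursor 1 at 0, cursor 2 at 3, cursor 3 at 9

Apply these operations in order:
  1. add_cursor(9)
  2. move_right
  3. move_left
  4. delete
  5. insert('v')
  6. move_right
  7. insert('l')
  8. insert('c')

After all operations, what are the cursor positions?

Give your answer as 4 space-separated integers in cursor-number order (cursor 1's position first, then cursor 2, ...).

After op 1 (add_cursor(9)): buffer="vjmrfysikp" (len 10), cursors c1@0 c2@3 c3@9 c4@9, authorship ..........
After op 2 (move_right): buffer="vjmrfysikp" (len 10), cursors c1@1 c2@4 c3@10 c4@10, authorship ..........
After op 3 (move_left): buffer="vjmrfysikp" (len 10), cursors c1@0 c2@3 c3@9 c4@9, authorship ..........
After op 4 (delete): buffer="vjrfysp" (len 7), cursors c1@0 c2@2 c3@6 c4@6, authorship .......
After op 5 (insert('v')): buffer="vvjvrfysvvp" (len 11), cursors c1@1 c2@4 c3@10 c4@10, authorship 1..2....34.
After op 6 (move_right): buffer="vvjvrfysvvp" (len 11), cursors c1@2 c2@5 c3@11 c4@11, authorship 1..2....34.
After op 7 (insert('l')): buffer="vvljvrlfysvvpll" (len 15), cursors c1@3 c2@7 c3@15 c4@15, authorship 1.1.2.2...34.34
After op 8 (insert('c')): buffer="vvlcjvrlcfysvvpllcc" (len 19), cursors c1@4 c2@9 c3@19 c4@19, authorship 1.11.2.22...34.3434

Answer: 4 9 19 19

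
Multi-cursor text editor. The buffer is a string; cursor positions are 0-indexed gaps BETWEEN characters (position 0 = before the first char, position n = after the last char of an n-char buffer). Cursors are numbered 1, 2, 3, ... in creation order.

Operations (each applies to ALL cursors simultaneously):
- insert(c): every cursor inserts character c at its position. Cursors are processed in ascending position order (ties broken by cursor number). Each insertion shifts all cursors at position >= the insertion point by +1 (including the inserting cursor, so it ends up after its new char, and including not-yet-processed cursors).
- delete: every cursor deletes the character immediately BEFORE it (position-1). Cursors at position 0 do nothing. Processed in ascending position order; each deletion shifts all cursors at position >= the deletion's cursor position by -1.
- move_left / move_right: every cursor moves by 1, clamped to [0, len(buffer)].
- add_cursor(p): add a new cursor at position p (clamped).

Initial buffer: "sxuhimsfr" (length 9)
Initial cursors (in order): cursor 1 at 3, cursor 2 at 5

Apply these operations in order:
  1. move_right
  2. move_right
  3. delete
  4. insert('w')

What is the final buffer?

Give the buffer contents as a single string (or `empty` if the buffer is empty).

After op 1 (move_right): buffer="sxuhimsfr" (len 9), cursors c1@4 c2@6, authorship .........
After op 2 (move_right): buffer="sxuhimsfr" (len 9), cursors c1@5 c2@7, authorship .........
After op 3 (delete): buffer="sxuhmfr" (len 7), cursors c1@4 c2@5, authorship .......
After op 4 (insert('w')): buffer="sxuhwmwfr" (len 9), cursors c1@5 c2@7, authorship ....1.2..

Answer: sxuhwmwfr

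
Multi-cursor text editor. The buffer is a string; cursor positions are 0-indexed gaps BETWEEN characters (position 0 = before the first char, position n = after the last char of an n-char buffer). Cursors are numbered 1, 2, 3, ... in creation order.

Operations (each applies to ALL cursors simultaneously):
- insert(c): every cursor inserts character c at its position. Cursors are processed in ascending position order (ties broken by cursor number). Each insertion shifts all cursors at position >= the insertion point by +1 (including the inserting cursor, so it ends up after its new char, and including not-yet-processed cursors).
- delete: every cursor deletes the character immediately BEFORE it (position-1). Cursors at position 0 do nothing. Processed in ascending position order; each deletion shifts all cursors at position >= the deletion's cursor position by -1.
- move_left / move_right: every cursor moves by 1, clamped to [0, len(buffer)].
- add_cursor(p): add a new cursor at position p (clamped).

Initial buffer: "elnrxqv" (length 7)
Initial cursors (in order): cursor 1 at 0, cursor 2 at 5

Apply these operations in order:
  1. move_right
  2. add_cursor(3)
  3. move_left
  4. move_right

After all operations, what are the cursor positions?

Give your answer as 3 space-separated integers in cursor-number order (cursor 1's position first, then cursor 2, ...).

After op 1 (move_right): buffer="elnrxqv" (len 7), cursors c1@1 c2@6, authorship .......
After op 2 (add_cursor(3)): buffer="elnrxqv" (len 7), cursors c1@1 c3@3 c2@6, authorship .......
After op 3 (move_left): buffer="elnrxqv" (len 7), cursors c1@0 c3@2 c2@5, authorship .......
After op 4 (move_right): buffer="elnrxqv" (len 7), cursors c1@1 c3@3 c2@6, authorship .......

Answer: 1 6 3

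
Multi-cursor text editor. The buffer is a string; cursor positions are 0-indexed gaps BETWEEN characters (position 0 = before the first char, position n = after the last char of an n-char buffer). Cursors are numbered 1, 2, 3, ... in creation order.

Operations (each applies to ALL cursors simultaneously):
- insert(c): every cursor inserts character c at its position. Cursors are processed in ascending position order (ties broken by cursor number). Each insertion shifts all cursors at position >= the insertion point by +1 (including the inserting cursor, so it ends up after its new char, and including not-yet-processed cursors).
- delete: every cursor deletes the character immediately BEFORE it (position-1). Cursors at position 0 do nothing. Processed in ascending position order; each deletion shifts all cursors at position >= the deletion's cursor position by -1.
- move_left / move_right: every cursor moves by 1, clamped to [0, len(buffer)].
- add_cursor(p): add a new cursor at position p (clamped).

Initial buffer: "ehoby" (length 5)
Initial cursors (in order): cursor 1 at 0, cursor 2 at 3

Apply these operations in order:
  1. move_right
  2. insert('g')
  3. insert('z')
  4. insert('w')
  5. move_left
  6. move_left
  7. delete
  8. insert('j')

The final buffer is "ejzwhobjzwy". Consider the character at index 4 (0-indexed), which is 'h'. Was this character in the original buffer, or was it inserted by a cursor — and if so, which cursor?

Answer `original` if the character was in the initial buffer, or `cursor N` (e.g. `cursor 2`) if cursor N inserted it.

Answer: original

Derivation:
After op 1 (move_right): buffer="ehoby" (len 5), cursors c1@1 c2@4, authorship .....
After op 2 (insert('g')): buffer="eghobgy" (len 7), cursors c1@2 c2@6, authorship .1...2.
After op 3 (insert('z')): buffer="egzhobgzy" (len 9), cursors c1@3 c2@8, authorship .11...22.
After op 4 (insert('w')): buffer="egzwhobgzwy" (len 11), cursors c1@4 c2@10, authorship .111...222.
After op 5 (move_left): buffer="egzwhobgzwy" (len 11), cursors c1@3 c2@9, authorship .111...222.
After op 6 (move_left): buffer="egzwhobgzwy" (len 11), cursors c1@2 c2@8, authorship .111...222.
After op 7 (delete): buffer="ezwhobzwy" (len 9), cursors c1@1 c2@6, authorship .11...22.
After op 8 (insert('j')): buffer="ejzwhobjzwy" (len 11), cursors c1@2 c2@8, authorship .111...222.
Authorship (.=original, N=cursor N): . 1 1 1 . . . 2 2 2 .
Index 4: author = original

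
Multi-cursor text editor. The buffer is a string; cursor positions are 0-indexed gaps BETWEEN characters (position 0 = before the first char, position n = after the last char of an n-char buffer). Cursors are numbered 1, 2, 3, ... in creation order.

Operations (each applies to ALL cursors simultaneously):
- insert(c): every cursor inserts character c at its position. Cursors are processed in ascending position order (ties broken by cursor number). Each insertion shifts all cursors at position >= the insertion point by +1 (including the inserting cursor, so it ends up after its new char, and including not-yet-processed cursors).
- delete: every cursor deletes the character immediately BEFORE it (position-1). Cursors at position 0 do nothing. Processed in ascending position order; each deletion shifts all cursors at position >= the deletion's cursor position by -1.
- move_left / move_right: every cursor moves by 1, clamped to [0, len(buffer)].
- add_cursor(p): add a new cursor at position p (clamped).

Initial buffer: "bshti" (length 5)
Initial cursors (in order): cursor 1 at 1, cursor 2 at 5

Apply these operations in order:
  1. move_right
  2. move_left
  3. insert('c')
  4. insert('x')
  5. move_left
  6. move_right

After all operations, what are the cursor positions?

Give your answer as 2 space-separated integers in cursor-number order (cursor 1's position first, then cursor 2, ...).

Answer: 3 8

Derivation:
After op 1 (move_right): buffer="bshti" (len 5), cursors c1@2 c2@5, authorship .....
After op 2 (move_left): buffer="bshti" (len 5), cursors c1@1 c2@4, authorship .....
After op 3 (insert('c')): buffer="bcshtci" (len 7), cursors c1@2 c2@6, authorship .1...2.
After op 4 (insert('x')): buffer="bcxshtcxi" (len 9), cursors c1@3 c2@8, authorship .11...22.
After op 5 (move_left): buffer="bcxshtcxi" (len 9), cursors c1@2 c2@7, authorship .11...22.
After op 6 (move_right): buffer="bcxshtcxi" (len 9), cursors c1@3 c2@8, authorship .11...22.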